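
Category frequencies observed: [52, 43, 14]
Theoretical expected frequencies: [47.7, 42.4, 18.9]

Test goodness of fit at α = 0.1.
Chi-square goodness of fit test:
H₀: observed counts match expected distribution
H₁: observed counts differ from expected distribution
df = k - 1 = 2
χ² = Σ(O - E)²/E
   = (52 - 47.7)²/47.7 + (43 - 42.4)²/42.4 + (14 - 18.9)²/18.9
   = 0.388 + 0.008 + 1.270
   = 1.67
p-value = 0.4346

Since p-value > α = 0.1, we fail to reject H₀.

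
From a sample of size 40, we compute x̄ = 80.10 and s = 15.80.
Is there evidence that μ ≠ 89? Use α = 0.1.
One-sample t-test:
H₀: μ = 89
H₁: μ ≠ 89
df = n - 1 = 39
t = (x̄ - μ₀) / (s/√n) = (80.10 - 89) / (15.80/√40) = -3.563
p-value = 0.0010

Since p-value < α = 0.1, we reject H₀.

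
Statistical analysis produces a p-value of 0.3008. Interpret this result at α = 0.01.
Since p = 0.3008 > α = 0.01, fail to reject H₀.
There is insufficient evidence to reject the null hypothesis; the result is not statistically significant at the 0.01 level.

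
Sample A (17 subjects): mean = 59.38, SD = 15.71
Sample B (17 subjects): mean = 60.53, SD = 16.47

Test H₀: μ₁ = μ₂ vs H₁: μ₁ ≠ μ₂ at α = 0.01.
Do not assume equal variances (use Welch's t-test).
Welch's two-sample t-test:
H₀: μ₁ = μ₂
H₁: μ₁ ≠ μ₂
s₁²/n₁ = 15.71²/17 = 14.5179,  s₂²/n₂ = 16.47²/17 = 15.9565
SE = √(s₁²/n₁ + s₂²/n₂) = √(14.5179 + 15.9565) = 5.5204
df (Welch-Satterthwaite) = (s₁²/n₁ + s₂²/n₂)² / [(s₁²/n₁)²/(n₁-1) + (s₂²/n₂)²/(n₂-1)] ≈ 31.93
t = (x̄₁ - x̄₂) / SE = (59.38 - 60.53) / 5.5204 = -1.15 / 5.5204 = -0.208
p-value = 0.8363

Since p-value > α = 0.01, we fail to reject H₀.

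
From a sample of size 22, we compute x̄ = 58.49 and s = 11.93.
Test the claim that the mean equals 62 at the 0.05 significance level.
One-sample t-test:
H₀: μ = 62
H₁: μ ≠ 62
df = n - 1 = 21
t = (x̄ - μ₀) / (s/√n) = (58.49 - 62) / (11.93/√22) = -1.380
p-value = 0.1821

Since p-value > α = 0.05, we fail to reject H₀.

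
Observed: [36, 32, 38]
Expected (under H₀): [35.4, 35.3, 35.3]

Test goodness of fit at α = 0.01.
Chi-square goodness of fit test:
H₀: observed counts match expected distribution
H₁: observed counts differ from expected distribution
df = k - 1 = 2
χ² = Σ(O - E)²/E
   = (36 - 35.4)²/35.4 + (32 - 35.3)²/35.3 + (38 - 35.3)²/35.3
   = 0.010 + 0.308 + 0.207
   = 0.53
p-value = 0.7691

Since p-value > α = 0.01, we fail to reject H₀.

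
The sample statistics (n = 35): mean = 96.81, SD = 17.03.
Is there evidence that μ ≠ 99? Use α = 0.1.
One-sample t-test:
H₀: μ = 99
H₁: μ ≠ 99
df = n - 1 = 34
t = (x̄ - μ₀) / (s/√n) = (96.81 - 99) / (17.03/√35) = -0.761
p-value = 0.4520

Since p-value > α = 0.1, we fail to reject H₀.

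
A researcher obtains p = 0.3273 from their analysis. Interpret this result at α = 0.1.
Since p = 0.3273 > α = 0.1, fail to reject H₀.
There is insufficient evidence to reject the null hypothesis; the result is not statistically significant at the 0.1 level.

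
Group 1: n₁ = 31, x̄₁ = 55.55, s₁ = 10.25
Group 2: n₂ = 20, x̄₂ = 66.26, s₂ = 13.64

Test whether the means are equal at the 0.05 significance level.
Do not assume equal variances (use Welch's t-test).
Welch's two-sample t-test:
H₀: μ₁ = μ₂
H₁: μ₁ ≠ μ₂
s₁²/n₁ = 10.25²/31 = 3.3891,  s₂²/n₂ = 13.64²/20 = 9.3025
SE = √(s₁²/n₁ + s₂²/n₂) = √(3.3891 + 9.3025) = 3.5625
df (Welch-Satterthwaite) = (s₁²/n₁ + s₂²/n₂)² / [(s₁²/n₁)²/(n₁-1) + (s₂²/n₂)²/(n₂-1)] ≈ 32.62
t = (x̄₁ - x̄₂) / SE = (55.55 - 66.26) / 3.5625 = -10.71 / 3.5625 = -3.006
p-value = 0.0051

Since p-value < α = 0.05, we reject H₀.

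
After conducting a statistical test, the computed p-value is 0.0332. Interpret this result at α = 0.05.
Since p = 0.0332 < α = 0.05, reject H₀.
There is sufficient evidence to reject the null hypothesis; the result is statistically significant at the 0.05 level.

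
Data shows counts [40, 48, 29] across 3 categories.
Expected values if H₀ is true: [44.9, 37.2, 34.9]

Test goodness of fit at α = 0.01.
Chi-square goodness of fit test:
H₀: observed counts match expected distribution
H₁: observed counts differ from expected distribution
df = k - 1 = 2
χ² = Σ(O - E)²/E
   = (40 - 44.9)²/44.9 + (48 - 37.2)²/37.2 + (29 - 34.9)²/34.9
   = 0.535 + 3.135 + 0.997
   = 4.67
p-value = 0.0969

Since p-value > α = 0.01, we fail to reject H₀.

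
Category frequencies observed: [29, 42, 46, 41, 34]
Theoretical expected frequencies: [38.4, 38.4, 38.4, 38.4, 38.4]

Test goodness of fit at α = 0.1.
Chi-square goodness of fit test:
H₀: observed counts match expected distribution
H₁: observed counts differ from expected distribution
df = k - 1 = 4
χ² = Σ(O - E)²/E
   = (29 - 38.4)²/38.4 + (42 - 38.4)²/38.4 + (46 - 38.4)²/38.4 + (41 - 38.4)²/38.4 + (34 - 38.4)²/38.4
   = 2.301 + 0.338 + 1.504 + 0.176 + 0.504
   = 4.82
p-value = 0.3060

Since p-value > α = 0.1, we fail to reject H₀.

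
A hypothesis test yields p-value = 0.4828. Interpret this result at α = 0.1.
Since p = 0.4828 > α = 0.1, fail to reject H₀.
There is insufficient evidence to reject the null hypothesis; the result is not statistically significant at the 0.1 level.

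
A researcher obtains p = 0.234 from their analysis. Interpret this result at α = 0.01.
Since p = 0.234 > α = 0.01, fail to reject H₀.
There is insufficient evidence to reject the null hypothesis; the result is not statistically significant at the 0.01 level.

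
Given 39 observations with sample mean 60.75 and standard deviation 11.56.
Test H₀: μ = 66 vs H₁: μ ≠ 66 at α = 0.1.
One-sample t-test:
H₀: μ = 66
H₁: μ ≠ 66
df = n - 1 = 38
t = (x̄ - μ₀) / (s/√n) = (60.75 - 66) / (11.56/√39) = -2.836
p-value = 0.0073

Since p-value < α = 0.1, we reject H₀.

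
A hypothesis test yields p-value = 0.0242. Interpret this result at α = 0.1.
Since p = 0.0242 < α = 0.1, reject H₀.
There is sufficient evidence to reject the null hypothesis; the result is statistically significant at the 0.1 level.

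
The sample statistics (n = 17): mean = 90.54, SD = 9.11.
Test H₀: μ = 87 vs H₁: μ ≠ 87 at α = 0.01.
One-sample t-test:
H₀: μ = 87
H₁: μ ≠ 87
df = n - 1 = 16
t = (x̄ - μ₀) / (s/√n) = (90.54 - 87) / (9.11/√17) = 1.602
p-value = 0.1287

Since p-value > α = 0.01, we fail to reject H₀.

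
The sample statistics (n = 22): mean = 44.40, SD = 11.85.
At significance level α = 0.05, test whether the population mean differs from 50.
One-sample t-test:
H₀: μ = 50
H₁: μ ≠ 50
df = n - 1 = 21
t = (x̄ - μ₀) / (s/√n) = (44.40 - 50) / (11.85/√22) = -2.217
p-value = 0.0378

Since p-value < α = 0.05, we reject H₀.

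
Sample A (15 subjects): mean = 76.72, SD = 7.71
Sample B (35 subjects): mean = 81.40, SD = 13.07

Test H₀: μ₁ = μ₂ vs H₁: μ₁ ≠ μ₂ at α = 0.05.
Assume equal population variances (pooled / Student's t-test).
Student's two-sample t-test (equal variances):
H₀: μ₁ = μ₂
H₁: μ₁ ≠ μ₂
df = n₁ + n₂ - 2 = 48
Pooled variance s_p² = [(n₁-1)s₁² + (n₂-1)s₂²] / (n₁ + n₂ - 2) = [(14)(7.71²) + (34)(13.07²)] / 48 = 138.3388
SE = √(s_p²(1/n₁ + 1/n₂)) = √(138.3388 × (1/15 + 1/35)) = 3.6298
t = (x̄₁ - x̄₂) / SE = (76.72 - 81.40) / 3.6298 = -4.68 / 3.6298 = -1.289
p-value = 0.2035

Since p-value > α = 0.05, we fail to reject H₀.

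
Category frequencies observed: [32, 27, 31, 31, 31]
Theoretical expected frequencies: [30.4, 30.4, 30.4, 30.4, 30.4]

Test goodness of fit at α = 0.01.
Chi-square goodness of fit test:
H₀: observed counts match expected distribution
H₁: observed counts differ from expected distribution
df = k - 1 = 4
χ² = Σ(O - E)²/E
   = (32 - 30.4)²/30.4 + (27 - 30.4)²/30.4 + (31 - 30.4)²/30.4 + (31 - 30.4)²/30.4 + (31 - 30.4)²/30.4
   = 0.084 + 0.380 + 0.012 + 0.012 + 0.012
   = 0.50
p-value = 0.9735

Since p-value > α = 0.01, we fail to reject H₀.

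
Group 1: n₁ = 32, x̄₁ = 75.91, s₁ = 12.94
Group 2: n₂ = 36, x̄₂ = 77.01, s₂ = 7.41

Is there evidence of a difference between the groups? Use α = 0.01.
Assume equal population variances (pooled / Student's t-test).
Student's two-sample t-test (equal variances):
H₀: μ₁ = μ₂
H₁: μ₁ ≠ μ₂
df = n₁ + n₂ - 2 = 66
Pooled variance s_p² = [(n₁-1)s₁² + (n₂-1)s₂²] / (n₁ + n₂ - 2) = [(31)(12.94²) + (35)(7.41²)] / 66 = 107.7657
SE = √(s_p²(1/n₁ + 1/n₂)) = √(107.7657 × (1/32 + 1/36)) = 2.5221
t = (x̄₁ - x̄₂) / SE = (75.91 - 77.01) / 2.5221 = -1.10 / 2.5221 = -0.436
p-value = 0.6642

Since p-value > α = 0.01, we fail to reject H₀.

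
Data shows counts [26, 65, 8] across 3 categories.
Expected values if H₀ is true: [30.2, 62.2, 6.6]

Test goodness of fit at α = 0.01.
Chi-square goodness of fit test:
H₀: observed counts match expected distribution
H₁: observed counts differ from expected distribution
df = k - 1 = 2
χ² = Σ(O - E)²/E
   = (26 - 30.2)²/30.2 + (65 - 62.2)²/62.2 + (8 - 6.6)²/6.6
   = 0.584 + 0.126 + 0.297
   = 1.01
p-value = 0.6044

Since p-value > α = 0.01, we fail to reject H₀.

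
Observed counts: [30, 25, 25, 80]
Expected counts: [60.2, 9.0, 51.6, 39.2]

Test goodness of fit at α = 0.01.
Chi-square goodness of fit test:
H₀: observed counts match expected distribution
H₁: observed counts differ from expected distribution
df = k - 1 = 3
χ² = Σ(O - E)²/E
   = (30 - 60.2)²/60.2 + (25 - 9.0)²/9.0 + (25 - 51.6)²/51.6 + (80 - 39.2)²/39.2
   = 15.150 + 28.444 + 13.712 + 42.465
   = 99.77
p-value < 0.0001

Since p-value < α = 0.01, we reject H₀.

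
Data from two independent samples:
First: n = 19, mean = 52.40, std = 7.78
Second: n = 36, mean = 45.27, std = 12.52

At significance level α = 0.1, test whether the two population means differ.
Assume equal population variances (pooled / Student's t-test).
Student's two-sample t-test (equal variances):
H₀: μ₁ = μ₂
H₁: μ₁ ≠ μ₂
df = n₁ + n₂ - 2 = 53
Pooled variance s_p² = [(n₁-1)s₁² + (n₂-1)s₂²] / (n₁ + n₂ - 2) = [(18)(7.78²) + (35)(12.52²)] / 53 = 124.0712
SE = √(s_p²(1/n₁ + 1/n₂)) = √(124.0712 × (1/19 + 1/36)) = 3.1586
t = (x̄₁ - x̄₂) / SE = (52.40 - 45.27) / 3.1586 = 7.13 / 3.1586 = 2.257
p-value = 0.0281

Since p-value < α = 0.1, we reject H₀.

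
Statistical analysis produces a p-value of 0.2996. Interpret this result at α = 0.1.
Since p = 0.2996 > α = 0.1, fail to reject H₀.
There is insufficient evidence to reject the null hypothesis; the result is not statistically significant at the 0.1 level.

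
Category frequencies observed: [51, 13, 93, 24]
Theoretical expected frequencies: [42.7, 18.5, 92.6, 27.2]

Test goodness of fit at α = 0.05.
Chi-square goodness of fit test:
H₀: observed counts match expected distribution
H₁: observed counts differ from expected distribution
df = k - 1 = 3
χ² = Σ(O - E)²/E
   = (51 - 42.7)²/42.7 + (13 - 18.5)²/18.5 + (93 - 92.6)²/92.6 + (24 - 27.2)²/27.2
   = 1.613 + 1.635 + 0.002 + 0.376
   = 3.63
p-value = 0.3047

Since p-value > α = 0.05, we fail to reject H₀.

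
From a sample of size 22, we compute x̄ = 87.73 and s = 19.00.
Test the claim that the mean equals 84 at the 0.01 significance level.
One-sample t-test:
H₀: μ = 84
H₁: μ ≠ 84
df = n - 1 = 21
t = (x̄ - μ₀) / (s/√n) = (87.73 - 84) / (19.00/√22) = 0.921
p-value = 0.3676

Since p-value > α = 0.01, we fail to reject H₀.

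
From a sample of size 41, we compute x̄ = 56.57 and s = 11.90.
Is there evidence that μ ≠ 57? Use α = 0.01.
One-sample t-test:
H₀: μ = 57
H₁: μ ≠ 57
df = n - 1 = 40
t = (x̄ - μ₀) / (s/√n) = (56.57 - 57) / (11.90/√41) = -0.231
p-value = 0.8182

Since p-value > α = 0.01, we fail to reject H₀.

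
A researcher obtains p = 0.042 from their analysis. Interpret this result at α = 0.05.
Since p = 0.042 < α = 0.05, reject H₀.
There is sufficient evidence to reject the null hypothesis; the result is statistically significant at the 0.05 level.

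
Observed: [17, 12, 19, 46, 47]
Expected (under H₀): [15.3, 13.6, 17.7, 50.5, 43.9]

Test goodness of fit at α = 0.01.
Chi-square goodness of fit test:
H₀: observed counts match expected distribution
H₁: observed counts differ from expected distribution
df = k - 1 = 4
χ² = Σ(O - E)²/E
   = (17 - 15.3)²/15.3 + (12 - 13.6)²/13.6 + (19 - 17.7)²/17.7 + (46 - 50.5)²/50.5 + (47 - 43.9)²/43.9
   = 0.189 + 0.188 + 0.095 + 0.401 + 0.219
   = 1.09
p-value = 0.8955

Since p-value > α = 0.01, we fail to reject H₀.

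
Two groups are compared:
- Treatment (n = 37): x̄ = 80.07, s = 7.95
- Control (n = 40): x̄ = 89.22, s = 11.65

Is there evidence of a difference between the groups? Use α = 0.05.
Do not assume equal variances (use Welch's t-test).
Welch's two-sample t-test:
H₀: μ₁ = μ₂
H₁: μ₁ ≠ μ₂
s₁²/n₁ = 7.95²/37 = 1.7082,  s₂²/n₂ = 11.65²/40 = 3.3931
SE = √(s₁²/n₁ + s₂²/n₂) = √(1.7082 + 3.3931) = 2.2586
df (Welch-Satterthwaite) = (s₁²/n₁ + s₂²/n₂)² / [(s₁²/n₁)²/(n₁-1) + (s₂²/n₂)²/(n₂-1)] ≈ 69.16
t = (x̄₁ - x̄₂) / SE = (80.07 - 89.22) / 2.2586 = -9.15 / 2.2586 = -4.051
p-value = 0.0001

Since p-value < α = 0.05, we reject H₀.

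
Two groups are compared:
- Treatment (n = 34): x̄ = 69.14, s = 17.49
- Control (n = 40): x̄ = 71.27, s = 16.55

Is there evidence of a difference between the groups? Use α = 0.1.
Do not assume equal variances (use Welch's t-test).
Welch's two-sample t-test:
H₀: μ₁ = μ₂
H₁: μ₁ ≠ μ₂
s₁²/n₁ = 17.49²/34 = 8.9971,  s₂²/n₂ = 16.55²/40 = 6.8476
SE = √(s₁²/n₁ + s₂²/n₂) = √(8.9971 + 6.8476) = 3.9805
df (Welch-Satterthwaite) = (s₁²/n₁ + s₂²/n₂)² / [(s₁²/n₁)²/(n₁-1) + (s₂²/n₂)²/(n₂-1)] ≈ 68.68
t = (x̄₁ - x̄₂) / SE = (69.14 - 71.27) / 3.9805 = -2.13 / 3.9805 = -0.535
p-value = 0.5943

Since p-value > α = 0.1, we fail to reject H₀.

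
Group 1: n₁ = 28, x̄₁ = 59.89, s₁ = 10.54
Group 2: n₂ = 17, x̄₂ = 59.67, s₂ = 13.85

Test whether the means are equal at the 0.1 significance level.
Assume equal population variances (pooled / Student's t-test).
Student's two-sample t-test (equal variances):
H₀: μ₁ = μ₂
H₁: μ₁ ≠ μ₂
df = n₁ + n₂ - 2 = 43
Pooled variance s_p² = [(n₁-1)s₁² + (n₂-1)s₂²] / (n₁ + n₂ - 2) = [(27)(10.54²) + (16)(13.85²)] / 43 = 141.1310
SE = √(s_p²(1/n₁ + 1/n₂)) = √(141.1310 × (1/28 + 1/17)) = 3.6527
t = (x̄₁ - x̄₂) / SE = (59.89 - 59.67) / 3.6527 = 0.22 / 3.6527 = 0.060
p-value = 0.9523

Since p-value > α = 0.1, we fail to reject H₀.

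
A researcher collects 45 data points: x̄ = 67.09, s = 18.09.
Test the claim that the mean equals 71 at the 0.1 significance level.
One-sample t-test:
H₀: μ = 71
H₁: μ ≠ 71
df = n - 1 = 44
t = (x̄ - μ₀) / (s/√n) = (67.09 - 71) / (18.09/√45) = -1.450
p-value = 0.1542

Since p-value > α = 0.1, we fail to reject H₀.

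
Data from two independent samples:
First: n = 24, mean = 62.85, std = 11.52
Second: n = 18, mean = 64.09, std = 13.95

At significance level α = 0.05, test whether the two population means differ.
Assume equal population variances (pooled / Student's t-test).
Student's two-sample t-test (equal variances):
H₀: μ₁ = μ₂
H₁: μ₁ ≠ μ₂
df = n₁ + n₂ - 2 = 40
Pooled variance s_p² = [(n₁-1)s₁² + (n₂-1)s₂²] / (n₁ + n₂ - 2) = [(23)(11.52²) + (17)(13.95²)] / 40 = 159.0145
SE = √(s_p²(1/n₁ + 1/n₂)) = √(159.0145 × (1/24 + 1/18)) = 3.9319
t = (x̄₁ - x̄₂) / SE = (62.85 - 64.09) / 3.9319 = -1.24 / 3.9319 = -0.315
p-value = 0.7541

Since p-value > α = 0.05, we fail to reject H₀.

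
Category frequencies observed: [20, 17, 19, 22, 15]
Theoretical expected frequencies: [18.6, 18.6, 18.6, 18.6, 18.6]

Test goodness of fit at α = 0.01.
Chi-square goodness of fit test:
H₀: observed counts match expected distribution
H₁: observed counts differ from expected distribution
df = k - 1 = 4
χ² = Σ(O - E)²/E
   = (20 - 18.6)²/18.6 + (17 - 18.6)²/18.6 + (19 - 18.6)²/18.6 + (22 - 18.6)²/18.6 + (15 - 18.6)²/18.6
   = 0.105 + 0.138 + 0.009 + 0.622 + 0.697
   = 1.57
p-value = 0.8142

Since p-value > α = 0.01, we fail to reject H₀.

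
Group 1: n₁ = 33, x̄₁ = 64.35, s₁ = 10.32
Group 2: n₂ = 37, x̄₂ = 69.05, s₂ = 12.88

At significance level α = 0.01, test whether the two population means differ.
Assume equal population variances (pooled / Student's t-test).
Student's two-sample t-test (equal variances):
H₀: μ₁ = μ₂
H₁: μ₁ ≠ μ₂
df = n₁ + n₂ - 2 = 68
Pooled variance s_p² = [(n₁-1)s₁² + (n₂-1)s₂²] / (n₁ + n₂ - 2) = [(32)(10.32²) + (36)(12.88²)] / 68 = 137.9452
SE = √(s_p²(1/n₁ + 1/n₂)) = √(137.9452 × (1/33 + 1/37)) = 2.8122
t = (x̄₁ - x̄₂) / SE = (64.35 - 69.05) / 2.8122 = -4.70 / 2.8122 = -1.671
p-value = 0.0993

Since p-value > α = 0.01, we fail to reject H₀.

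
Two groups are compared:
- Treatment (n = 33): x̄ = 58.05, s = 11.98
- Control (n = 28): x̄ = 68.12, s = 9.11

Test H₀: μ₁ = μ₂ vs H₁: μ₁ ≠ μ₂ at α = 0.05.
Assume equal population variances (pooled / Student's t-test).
Student's two-sample t-test (equal variances):
H₀: μ₁ = μ₂
H₁: μ₁ ≠ μ₂
df = n₁ + n₂ - 2 = 59
Pooled variance s_p² = [(n₁-1)s₁² + (n₂-1)s₂²] / (n₁ + n₂ - 2) = [(32)(11.98²) + (27)(9.11²)] / 59 = 115.8210
SE = √(s_p²(1/n₁ + 1/n₂)) = √(115.8210 × (1/33 + 1/28)) = 2.7652
t = (x̄₁ - x̄₂) / SE = (58.05 - 68.12) / 2.7652 = -10.07 / 2.7652 = -3.642
p-value = 0.0006

Since p-value < α = 0.05, we reject H₀.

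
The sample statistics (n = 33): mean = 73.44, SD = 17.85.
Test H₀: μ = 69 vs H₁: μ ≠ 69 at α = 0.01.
One-sample t-test:
H₀: μ = 69
H₁: μ ≠ 69
df = n - 1 = 32
t = (x̄ - μ₀) / (s/√n) = (73.44 - 69) / (17.85/√33) = 1.429
p-value = 0.1627

Since p-value > α = 0.01, we fail to reject H₀.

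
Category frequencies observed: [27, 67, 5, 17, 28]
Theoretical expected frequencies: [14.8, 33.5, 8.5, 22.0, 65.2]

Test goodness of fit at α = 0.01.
Chi-square goodness of fit test:
H₀: observed counts match expected distribution
H₁: observed counts differ from expected distribution
df = k - 1 = 4
χ² = Σ(O - E)²/E
   = (27 - 14.8)²/14.8 + (67 - 33.5)²/33.5 + (5 - 8.5)²/8.5 + (17 - 22.0)²/22.0 + (28 - 65.2)²/65.2
   = 10.057 + 33.500 + 1.441 + 1.136 + 21.225
   = 67.36
p-value < 0.0001

Since p-value < α = 0.01, we reject H₀.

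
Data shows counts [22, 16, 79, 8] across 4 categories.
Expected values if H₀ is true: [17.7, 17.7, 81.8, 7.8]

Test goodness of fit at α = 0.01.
Chi-square goodness of fit test:
H₀: observed counts match expected distribution
H₁: observed counts differ from expected distribution
df = k - 1 = 3
χ² = Σ(O - E)²/E
   = (22 - 17.7)²/17.7 + (16 - 17.7)²/17.7 + (79 - 81.8)²/81.8 + (8 - 7.8)²/7.8
   = 1.045 + 0.163 + 0.096 + 0.005
   = 1.31
p-value = 0.7270

Since p-value > α = 0.01, we fail to reject H₀.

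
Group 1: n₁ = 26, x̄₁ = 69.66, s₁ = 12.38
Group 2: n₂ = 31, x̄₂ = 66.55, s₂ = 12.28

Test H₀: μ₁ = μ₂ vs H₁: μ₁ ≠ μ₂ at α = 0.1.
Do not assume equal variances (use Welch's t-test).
Welch's two-sample t-test:
H₀: μ₁ = μ₂
H₁: μ₁ ≠ μ₂
s₁²/n₁ = 12.38²/26 = 5.8948,  s₂²/n₂ = 12.28²/31 = 4.8645
SE = √(s₁²/n₁ + s₂²/n₂) = √(5.8948 + 4.8645) = 3.2801
df (Welch-Satterthwaite) = (s₁²/n₁ + s₂²/n₂)² / [(s₁²/n₁)²/(n₁-1) + (s₂²/n₂)²/(n₂-1)] ≈ 53.13
t = (x̄₁ - x̄₂) / SE = (69.66 - 66.55) / 3.2801 = 3.11 / 3.2801 = 0.948
p-value = 0.3474

Since p-value > α = 0.1, we fail to reject H₀.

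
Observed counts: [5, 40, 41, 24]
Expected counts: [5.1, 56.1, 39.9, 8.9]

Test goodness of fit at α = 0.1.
Chi-square goodness of fit test:
H₀: observed counts match expected distribution
H₁: observed counts differ from expected distribution
df = k - 1 = 3
χ² = Σ(O - E)²/E
   = (5 - 5.1)²/5.1 + (40 - 56.1)²/56.1 + (41 - 39.9)²/39.9 + (24 - 8.9)²/8.9
   = 0.002 + 4.620 + 0.030 + 25.619
   = 30.27
p-value < 0.0001

Since p-value < α = 0.1, we reject H₀.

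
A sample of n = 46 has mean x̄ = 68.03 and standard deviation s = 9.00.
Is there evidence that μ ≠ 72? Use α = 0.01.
One-sample t-test:
H₀: μ = 72
H₁: μ ≠ 72
df = n - 1 = 45
t = (x̄ - μ₀) / (s/√n) = (68.03 - 72) / (9.00/√46) = -2.992
p-value = 0.0045

Since p-value < α = 0.01, we reject H₀.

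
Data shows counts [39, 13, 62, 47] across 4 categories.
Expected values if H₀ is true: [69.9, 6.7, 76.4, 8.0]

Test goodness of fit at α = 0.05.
Chi-square goodness of fit test:
H₀: observed counts match expected distribution
H₁: observed counts differ from expected distribution
df = k - 1 = 3
χ² = Σ(O - E)²/E
   = (39 - 69.9)²/69.9 + (13 - 6.7)²/6.7 + (62 - 76.4)²/76.4 + (47 - 8.0)²/8.0
   = 13.660 + 5.924 + 2.714 + 190.125
   = 212.42
p-value < 0.0001

Since p-value < α = 0.05, we reject H₀.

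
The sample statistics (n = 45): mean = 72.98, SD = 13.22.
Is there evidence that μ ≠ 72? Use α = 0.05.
One-sample t-test:
H₀: μ = 72
H₁: μ ≠ 72
df = n - 1 = 44
t = (x̄ - μ₀) / (s/√n) = (72.98 - 72) / (13.22/√45) = 0.497
p-value = 0.6215

Since p-value > α = 0.05, we fail to reject H₀.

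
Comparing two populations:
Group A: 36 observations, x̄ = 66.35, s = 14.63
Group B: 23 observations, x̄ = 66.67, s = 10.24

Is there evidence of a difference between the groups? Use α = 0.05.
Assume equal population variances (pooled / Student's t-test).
Student's two-sample t-test (equal variances):
H₀: μ₁ = μ₂
H₁: μ₁ ≠ μ₂
df = n₁ + n₂ - 2 = 57
Pooled variance s_p² = [(n₁-1)s₁² + (n₂-1)s₂²] / (n₁ + n₂ - 2) = [(35)(14.63²) + (22)(10.24²)] / 57 = 171.8975
SE = √(s_p²(1/n₁ + 1/n₂)) = √(171.8975 × (1/36 + 1/23)) = 3.4998
t = (x̄₁ - x̄₂) / SE = (66.35 - 66.67) / 3.4998 = -0.32 / 3.4998 = -0.091
p-value = 0.9275

Since p-value > α = 0.05, we fail to reject H₀.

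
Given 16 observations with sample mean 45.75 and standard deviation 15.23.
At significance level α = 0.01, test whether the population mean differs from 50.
One-sample t-test:
H₀: μ = 50
H₁: μ ≠ 50
df = n - 1 = 15
t = (x̄ - μ₀) / (s/√n) = (45.75 - 50) / (15.23/√16) = -1.116
p-value = 0.2819

Since p-value > α = 0.01, we fail to reject H₀.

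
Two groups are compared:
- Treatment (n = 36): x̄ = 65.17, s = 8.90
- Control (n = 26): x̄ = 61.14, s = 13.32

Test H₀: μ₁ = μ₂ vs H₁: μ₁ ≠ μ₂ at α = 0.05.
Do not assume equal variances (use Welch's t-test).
Welch's two-sample t-test:
H₀: μ₁ = μ₂
H₁: μ₁ ≠ μ₂
s₁²/n₁ = 8.90²/36 = 2.2003,  s₂²/n₂ = 13.32²/26 = 6.8239
SE = √(s₁²/n₁ + s₂²/n₂) = √(2.2003 + 6.8239) = 3.0040
df (Welch-Satterthwaite) = (s₁²/n₁ + s₂²/n₂)² / [(s₁²/n₁)²/(n₁-1) + (s₂²/n₂)²/(n₂-1)] ≈ 40.70
t = (x̄₁ - x̄₂) / SE = (65.17 - 61.14) / 3.0040 = 4.03 / 3.0040 = 1.342
p-value = 0.1872

Since p-value > α = 0.05, we fail to reject H₀.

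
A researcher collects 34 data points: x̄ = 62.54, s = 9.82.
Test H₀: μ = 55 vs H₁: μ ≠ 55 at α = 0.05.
One-sample t-test:
H₀: μ = 55
H₁: μ ≠ 55
df = n - 1 = 33
t = (x̄ - μ₀) / (s/√n) = (62.54 - 55) / (9.82/√34) = 4.477
p-value = 0.0001

Since p-value < α = 0.05, we reject H₀.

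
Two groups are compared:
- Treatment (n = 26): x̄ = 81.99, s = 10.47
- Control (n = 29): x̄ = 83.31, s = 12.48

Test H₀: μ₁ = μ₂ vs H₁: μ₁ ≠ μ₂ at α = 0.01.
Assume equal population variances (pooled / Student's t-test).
Student's two-sample t-test (equal variances):
H₀: μ₁ = μ₂
H₁: μ₁ ≠ μ₂
df = n₁ + n₂ - 2 = 53
Pooled variance s_p² = [(n₁-1)s₁² + (n₂-1)s₂²] / (n₁ + n₂ - 2) = [(25)(10.47²) + (28)(12.48²)] / 53 = 133.9912
SE = √(s_p²(1/n₁ + 1/n₂)) = √(133.9912 × (1/26 + 1/29)) = 3.1263
t = (x̄₁ - x̄₂) / SE = (81.99 - 83.31) / 3.1263 = -1.32 / 3.1263 = -0.422
p-value = 0.6746

Since p-value > α = 0.01, we fail to reject H₀.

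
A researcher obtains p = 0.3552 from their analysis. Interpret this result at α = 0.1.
Since p = 0.3552 > α = 0.1, fail to reject H₀.
There is insufficient evidence to reject the null hypothesis; the result is not statistically significant at the 0.1 level.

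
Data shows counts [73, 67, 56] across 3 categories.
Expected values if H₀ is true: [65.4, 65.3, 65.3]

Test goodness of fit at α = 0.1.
Chi-square goodness of fit test:
H₀: observed counts match expected distribution
H₁: observed counts differ from expected distribution
df = k - 1 = 2
χ² = Σ(O - E)²/E
   = (73 - 65.4)²/65.4 + (67 - 65.3)²/65.3 + (56 - 65.3)²/65.3
   = 0.883 + 0.044 + 1.325
   = 2.25
p-value = 0.3243

Since p-value > α = 0.1, we fail to reject H₀.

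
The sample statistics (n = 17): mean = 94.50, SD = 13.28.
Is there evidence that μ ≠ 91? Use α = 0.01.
One-sample t-test:
H₀: μ = 91
H₁: μ ≠ 91
df = n - 1 = 16
t = (x̄ - μ₀) / (s/√n) = (94.50 - 91) / (13.28/√17) = 1.087
p-value = 0.2933

Since p-value > α = 0.01, we fail to reject H₀.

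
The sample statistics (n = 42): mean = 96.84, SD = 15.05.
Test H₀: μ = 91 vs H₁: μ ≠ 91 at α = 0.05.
One-sample t-test:
H₀: μ = 91
H₁: μ ≠ 91
df = n - 1 = 41
t = (x̄ - μ₀) / (s/√n) = (96.84 - 91) / (15.05/√42) = 2.515
p-value = 0.0159

Since p-value < α = 0.05, we reject H₀.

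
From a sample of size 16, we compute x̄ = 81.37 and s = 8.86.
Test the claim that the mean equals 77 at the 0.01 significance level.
One-sample t-test:
H₀: μ = 77
H₁: μ ≠ 77
df = n - 1 = 15
t = (x̄ - μ₀) / (s/√n) = (81.37 - 77) / (8.86/√16) = 1.973
p-value = 0.0672

Since p-value > α = 0.01, we fail to reject H₀.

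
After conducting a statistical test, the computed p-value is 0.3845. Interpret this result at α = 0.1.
Since p = 0.3845 > α = 0.1, fail to reject H₀.
There is insufficient evidence to reject the null hypothesis; the result is not statistically significant at the 0.1 level.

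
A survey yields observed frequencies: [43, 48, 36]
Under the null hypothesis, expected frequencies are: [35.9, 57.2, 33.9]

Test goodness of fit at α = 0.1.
Chi-square goodness of fit test:
H₀: observed counts match expected distribution
H₁: observed counts differ from expected distribution
df = k - 1 = 2
χ² = Σ(O - E)²/E
   = (43 - 35.9)²/35.9 + (48 - 57.2)²/57.2 + (36 - 33.9)²/33.9
   = 1.404 + 1.480 + 0.130
   = 3.01
p-value = 0.2216

Since p-value > α = 0.1, we fail to reject H₀.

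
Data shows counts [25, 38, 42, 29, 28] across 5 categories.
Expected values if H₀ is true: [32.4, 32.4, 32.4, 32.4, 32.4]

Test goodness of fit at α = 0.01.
Chi-square goodness of fit test:
H₀: observed counts match expected distribution
H₁: observed counts differ from expected distribution
df = k - 1 = 4
χ² = Σ(O - E)²/E
   = (25 - 32.4)²/32.4 + (38 - 32.4)²/32.4 + (42 - 32.4)²/32.4 + (29 - 32.4)²/32.4 + (28 - 32.4)²/32.4
   = 1.690 + 0.968 + 2.844 + 0.357 + 0.598
   = 6.46
p-value = 0.1675

Since p-value > α = 0.01, we fail to reject H₀.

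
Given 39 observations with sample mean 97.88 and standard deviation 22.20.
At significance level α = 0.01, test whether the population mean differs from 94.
One-sample t-test:
H₀: μ = 94
H₁: μ ≠ 94
df = n - 1 = 38
t = (x̄ - μ₀) / (s/√n) = (97.88 - 94) / (22.20/√39) = 1.091
p-value = 0.2819

Since p-value > α = 0.01, we fail to reject H₀.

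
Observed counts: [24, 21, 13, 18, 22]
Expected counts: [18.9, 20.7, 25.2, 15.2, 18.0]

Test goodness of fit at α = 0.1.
Chi-square goodness of fit test:
H₀: observed counts match expected distribution
H₁: observed counts differ from expected distribution
df = k - 1 = 4
χ² = Σ(O - E)²/E
   = (24 - 18.9)²/18.9 + (21 - 20.7)²/20.7 + (13 - 25.2)²/25.2 + (18 - 15.2)²/15.2 + (22 - 18.0)²/18.0
   = 1.376 + 0.004 + 5.906 + 0.516 + 0.889
   = 8.69
p-value = 0.0693

Since p-value < α = 0.1, we reject H₀.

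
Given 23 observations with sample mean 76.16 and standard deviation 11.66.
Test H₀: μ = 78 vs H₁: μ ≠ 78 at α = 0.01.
One-sample t-test:
H₀: μ = 78
H₁: μ ≠ 78
df = n - 1 = 22
t = (x̄ - μ₀) / (s/√n) = (76.16 - 78) / (11.66/√23) = -0.757
p-value = 0.4572

Since p-value > α = 0.01, we fail to reject H₀.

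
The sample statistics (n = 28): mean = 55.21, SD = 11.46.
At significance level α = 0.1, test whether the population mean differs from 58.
One-sample t-test:
H₀: μ = 58
H₁: μ ≠ 58
df = n - 1 = 27
t = (x̄ - μ₀) / (s/√n) = (55.21 - 58) / (11.46/√28) = -1.288
p-value = 0.2086

Since p-value > α = 0.1, we fail to reject H₀.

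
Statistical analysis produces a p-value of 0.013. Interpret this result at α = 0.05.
Since p = 0.013 < α = 0.05, reject H₀.
There is sufficient evidence to reject the null hypothesis; the result is statistically significant at the 0.05 level.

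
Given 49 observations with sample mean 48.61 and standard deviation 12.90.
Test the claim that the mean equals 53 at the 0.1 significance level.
One-sample t-test:
H₀: μ = 53
H₁: μ ≠ 53
df = n - 1 = 48
t = (x̄ - μ₀) / (s/√n) = (48.61 - 53) / (12.90/√49) = -2.382
p-value = 0.0212

Since p-value < α = 0.1, we reject H₀.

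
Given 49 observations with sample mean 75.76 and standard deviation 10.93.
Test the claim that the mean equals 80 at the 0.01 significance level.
One-sample t-test:
H₀: μ = 80
H₁: μ ≠ 80
df = n - 1 = 48
t = (x̄ - μ₀) / (s/√n) = (75.76 - 80) / (10.93/√49) = -2.715
p-value = 0.0092

Since p-value < α = 0.01, we reject H₀.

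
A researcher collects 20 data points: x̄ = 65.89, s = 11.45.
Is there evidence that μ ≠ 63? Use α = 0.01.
One-sample t-test:
H₀: μ = 63
H₁: μ ≠ 63
df = n - 1 = 19
t = (x̄ - μ₀) / (s/√n) = (65.89 - 63) / (11.45/√20) = 1.129
p-value = 0.2730

Since p-value > α = 0.01, we fail to reject H₀.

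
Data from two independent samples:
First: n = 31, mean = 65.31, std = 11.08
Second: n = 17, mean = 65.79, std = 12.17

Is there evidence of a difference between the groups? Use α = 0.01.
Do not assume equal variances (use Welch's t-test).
Welch's two-sample t-test:
H₀: μ₁ = μ₂
H₁: μ₁ ≠ μ₂
s₁²/n₁ = 11.08²/31 = 3.9602,  s₂²/n₂ = 12.17²/17 = 8.7123
SE = √(s₁²/n₁ + s₂²/n₂) = √(3.9602 + 8.7123) = 3.5598
df (Welch-Satterthwaite) = (s₁²/n₁ + s₂²/n₂)² / [(s₁²/n₁)²/(n₁-1) + (s₂²/n₂)²/(n₂-1)] ≈ 30.49
t = (x̄₁ - x̄₂) / SE = (65.31 - 65.79) / 3.5598 = -0.48 / 3.5598 = -0.135
p-value = 0.8936

Since p-value > α = 0.01, we fail to reject H₀.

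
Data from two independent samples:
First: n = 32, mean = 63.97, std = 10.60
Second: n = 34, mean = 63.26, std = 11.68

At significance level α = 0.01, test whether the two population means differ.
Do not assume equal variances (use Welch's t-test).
Welch's two-sample t-test:
H₀: μ₁ = μ₂
H₁: μ₁ ≠ μ₂
s₁²/n₁ = 10.60²/32 = 3.5112,  s₂²/n₂ = 11.68²/34 = 4.0124
SE = √(s₁²/n₁ + s₂²/n₂) = √(3.5112 + 4.0124) = 2.7429
df (Welch-Satterthwaite) = (s₁²/n₁ + s₂²/n₂)² / [(s₁²/n₁)²/(n₁-1) + (s₂²/n₂)²/(n₂-1)] ≈ 63.92
t = (x̄₁ - x̄₂) / SE = (63.97 - 63.26) / 2.7429 = 0.71 / 2.7429 = 0.259
p-value = 0.7966

Since p-value > α = 0.01, we fail to reject H₀.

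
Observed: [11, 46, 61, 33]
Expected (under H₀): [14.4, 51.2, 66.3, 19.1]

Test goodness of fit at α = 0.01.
Chi-square goodness of fit test:
H₀: observed counts match expected distribution
H₁: observed counts differ from expected distribution
df = k - 1 = 3
χ² = Σ(O - E)²/E
   = (11 - 14.4)²/14.4 + (46 - 51.2)²/51.2 + (61 - 66.3)²/66.3 + (33 - 19.1)²/19.1
   = 0.803 + 0.528 + 0.424 + 10.116
   = 11.87
p-value = 0.0078

Since p-value < α = 0.01, we reject H₀.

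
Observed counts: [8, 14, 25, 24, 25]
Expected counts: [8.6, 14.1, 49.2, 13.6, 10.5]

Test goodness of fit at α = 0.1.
Chi-square goodness of fit test:
H₀: observed counts match expected distribution
H₁: observed counts differ from expected distribution
df = k - 1 = 4
χ² = Σ(O - E)²/E
   = (8 - 8.6)²/8.6 + (14 - 14.1)²/14.1 + (25 - 49.2)²/49.2 + (24 - 13.6)²/13.6 + (25 - 10.5)²/10.5
   = 0.042 + 0.001 + 11.903 + 7.953 + 20.024
   = 39.92
p-value < 0.0001

Since p-value < α = 0.1, we reject H₀.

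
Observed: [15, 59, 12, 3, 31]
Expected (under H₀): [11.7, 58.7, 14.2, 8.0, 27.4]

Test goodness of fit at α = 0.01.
Chi-square goodness of fit test:
H₀: observed counts match expected distribution
H₁: observed counts differ from expected distribution
df = k - 1 = 4
χ² = Σ(O - E)²/E
   = (15 - 11.7)²/11.7 + (59 - 58.7)²/58.7 + (12 - 14.2)²/14.2 + (3 - 8.0)²/8.0 + (31 - 27.4)²/27.4
   = 0.931 + 0.002 + 0.341 + 3.125 + 0.473
   = 4.87
p-value = 0.3008

Since p-value > α = 0.01, we fail to reject H₀.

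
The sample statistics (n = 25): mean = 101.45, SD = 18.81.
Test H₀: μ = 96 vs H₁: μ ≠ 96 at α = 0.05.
One-sample t-test:
H₀: μ = 96
H₁: μ ≠ 96
df = n - 1 = 24
t = (x̄ - μ₀) / (s/√n) = (101.45 - 96) / (18.81/√25) = 1.449
p-value = 0.1604

Since p-value > α = 0.05, we fail to reject H₀.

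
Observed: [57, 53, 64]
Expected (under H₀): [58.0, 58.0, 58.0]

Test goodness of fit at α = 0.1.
Chi-square goodness of fit test:
H₀: observed counts match expected distribution
H₁: observed counts differ from expected distribution
df = k - 1 = 2
χ² = Σ(O - E)²/E
   = (57 - 58.0)²/58.0 + (53 - 58.0)²/58.0 + (64 - 58.0)²/58.0
   = 0.017 + 0.431 + 0.621
   = 1.07
p-value = 0.5860

Since p-value > α = 0.1, we fail to reject H₀.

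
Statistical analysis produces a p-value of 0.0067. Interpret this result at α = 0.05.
Since p = 0.0067 < α = 0.05, reject H₀.
There is sufficient evidence to reject the null hypothesis; the result is statistically significant at the 0.05 level.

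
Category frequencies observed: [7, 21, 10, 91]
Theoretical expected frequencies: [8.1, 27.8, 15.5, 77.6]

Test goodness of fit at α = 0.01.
Chi-square goodness of fit test:
H₀: observed counts match expected distribution
H₁: observed counts differ from expected distribution
df = k - 1 = 3
χ² = Σ(O - E)²/E
   = (7 - 8.1)²/8.1 + (21 - 27.8)²/27.8 + (10 - 15.5)²/15.5 + (91 - 77.6)²/77.6
   = 0.149 + 1.663 + 1.952 + 2.314
   = 6.08
p-value = 0.1079

Since p-value > α = 0.01, we fail to reject H₀.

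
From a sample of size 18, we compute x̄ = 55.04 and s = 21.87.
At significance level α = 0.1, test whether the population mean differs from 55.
One-sample t-test:
H₀: μ = 55
H₁: μ ≠ 55
df = n - 1 = 17
t = (x̄ - μ₀) / (s/√n) = (55.04 - 55) / (21.87/√18) = 0.008
p-value = 0.9939

Since p-value > α = 0.1, we fail to reject H₀.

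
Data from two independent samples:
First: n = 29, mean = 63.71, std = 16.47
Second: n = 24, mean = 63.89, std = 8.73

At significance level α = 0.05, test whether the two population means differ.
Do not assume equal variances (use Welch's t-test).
Welch's two-sample t-test:
H₀: μ₁ = μ₂
H₁: μ₁ ≠ μ₂
s₁²/n₁ = 16.47²/29 = 9.3538,  s₂²/n₂ = 8.73²/24 = 3.1755
SE = √(s₁²/n₁ + s₂²/n₂) = √(9.3538 + 3.1755) = 3.5397
df (Welch-Satterthwaite) = (s₁²/n₁ + s₂²/n₂)² / [(s₁²/n₁)²/(n₁-1) + (s₂²/n₂)²/(n₂-1)] ≈ 44.06
t = (x̄₁ - x̄₂) / SE = (63.71 - 63.89) / 3.5397 = -0.18 / 3.5397 = -0.051
p-value = 0.9597

Since p-value > α = 0.05, we fail to reject H₀.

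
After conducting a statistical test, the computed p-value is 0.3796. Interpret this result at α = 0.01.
Since p = 0.3796 > α = 0.01, fail to reject H₀.
There is insufficient evidence to reject the null hypothesis; the result is not statistically significant at the 0.01 level.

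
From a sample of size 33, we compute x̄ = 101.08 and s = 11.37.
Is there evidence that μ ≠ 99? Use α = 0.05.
One-sample t-test:
H₀: μ = 99
H₁: μ ≠ 99
df = n - 1 = 32
t = (x̄ - μ₀) / (s/√n) = (101.08 - 99) / (11.37/√33) = 1.051
p-value = 0.3012

Since p-value > α = 0.05, we fail to reject H₀.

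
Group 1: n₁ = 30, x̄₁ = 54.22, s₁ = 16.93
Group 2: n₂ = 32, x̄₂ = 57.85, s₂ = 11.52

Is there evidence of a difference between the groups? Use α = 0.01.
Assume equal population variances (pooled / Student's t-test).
Student's two-sample t-test (equal variances):
H₀: μ₁ = μ₂
H₁: μ₁ ≠ μ₂
df = n₁ + n₂ - 2 = 60
Pooled variance s_p² = [(n₁-1)s₁² + (n₂-1)s₂²] / (n₁ + n₂ - 2) = [(29)(16.93²) + (31)(11.52²)] / 60 = 207.1024
SE = √(s_p²(1/n₁ + 1/n₂)) = √(207.1024 × (1/30 + 1/32)) = 3.6572
t = (x̄₁ - x̄₂) / SE = (54.22 - 57.85) / 3.6572 = -3.63 / 3.6572 = -0.993
p-value = 0.3249

Since p-value > α = 0.01, we fail to reject H₀.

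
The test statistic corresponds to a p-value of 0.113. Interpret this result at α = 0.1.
Since p = 0.113 > α = 0.1, fail to reject H₀.
There is insufficient evidence to reject the null hypothesis; the result is not statistically significant at the 0.1 level.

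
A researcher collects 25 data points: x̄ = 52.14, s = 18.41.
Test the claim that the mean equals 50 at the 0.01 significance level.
One-sample t-test:
H₀: μ = 50
H₁: μ ≠ 50
df = n - 1 = 24
t = (x̄ - μ₀) / (s/√n) = (52.14 - 50) / (18.41/√25) = 0.581
p-value = 0.5665

Since p-value > α = 0.01, we fail to reject H₀.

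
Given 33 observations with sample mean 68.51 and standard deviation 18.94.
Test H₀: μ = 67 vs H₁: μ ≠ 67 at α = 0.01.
One-sample t-test:
H₀: μ = 67
H₁: μ ≠ 67
df = n - 1 = 32
t = (x̄ - μ₀) / (s/√n) = (68.51 - 67) / (18.94/√33) = 0.458
p-value = 0.6501

Since p-value > α = 0.01, we fail to reject H₀.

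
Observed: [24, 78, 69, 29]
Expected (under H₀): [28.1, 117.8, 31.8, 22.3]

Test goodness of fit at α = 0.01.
Chi-square goodness of fit test:
H₀: observed counts match expected distribution
H₁: observed counts differ from expected distribution
df = k - 1 = 3
χ² = Σ(O - E)²/E
   = (24 - 28.1)²/28.1 + (78 - 117.8)²/117.8 + (69 - 31.8)²/31.8 + (29 - 22.3)²/22.3
   = 0.598 + 13.447 + 43.517 + 2.013
   = 59.58
p-value < 0.0001

Since p-value < α = 0.01, we reject H₀.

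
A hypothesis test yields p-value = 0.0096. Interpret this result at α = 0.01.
Since p = 0.0096 < α = 0.01, reject H₀.
There is sufficient evidence to reject the null hypothesis; the result is statistically significant at the 0.01 level.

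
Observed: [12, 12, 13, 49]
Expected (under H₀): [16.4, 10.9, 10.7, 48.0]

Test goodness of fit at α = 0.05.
Chi-square goodness of fit test:
H₀: observed counts match expected distribution
H₁: observed counts differ from expected distribution
df = k - 1 = 3
χ² = Σ(O - E)²/E
   = (12 - 16.4)²/16.4 + (12 - 10.9)²/10.9 + (13 - 10.7)²/10.7 + (49 - 48.0)²/48.0
   = 1.180 + 0.111 + 0.494 + 0.021
   = 1.81
p-value = 0.6135

Since p-value > α = 0.05, we fail to reject H₀.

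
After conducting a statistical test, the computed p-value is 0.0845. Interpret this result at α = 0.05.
Since p = 0.0845 > α = 0.05, fail to reject H₀.
There is insufficient evidence to reject the null hypothesis; the result is not statistically significant at the 0.05 level.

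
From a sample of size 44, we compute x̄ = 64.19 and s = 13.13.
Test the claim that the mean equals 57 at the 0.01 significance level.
One-sample t-test:
H₀: μ = 57
H₁: μ ≠ 57
df = n - 1 = 43
t = (x̄ - μ₀) / (s/√n) = (64.19 - 57) / (13.13/√44) = 3.632
p-value = 0.0007

Since p-value < α = 0.01, we reject H₀.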